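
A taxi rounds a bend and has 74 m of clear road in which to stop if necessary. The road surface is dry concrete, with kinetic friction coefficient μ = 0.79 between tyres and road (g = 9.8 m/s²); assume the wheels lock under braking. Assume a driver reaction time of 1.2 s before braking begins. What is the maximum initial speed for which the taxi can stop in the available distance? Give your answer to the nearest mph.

a = μg = 0.79 × 9.8 = 7.742 m/s².
Stopping distance: v·t_r + v²/(2a) = 74 with t_r = 1.2 s and a = 7.742 m/s².
So v² + 18.581 v − 1145.82 = 0.
Positive root: v = −a·t_r + √((a·t_r)² + 2a·d) = −9.290 + √(86.304 + 1145.82) = 25.8116 m/s.
25.8116 m/s ÷ 0.44704 = 57.739 mph.

Maximum speed ≈ 58 mph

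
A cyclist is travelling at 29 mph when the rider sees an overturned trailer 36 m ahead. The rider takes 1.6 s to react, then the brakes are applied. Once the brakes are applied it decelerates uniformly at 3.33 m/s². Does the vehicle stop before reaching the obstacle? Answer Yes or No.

29 mph × 0.44704 = 12.9642 m/s.
Reaction distance = 12.9642 × 1.6 = 20.743 m.
Braking distance = v²/(2a) = 168.070 / 6.660 = 25.236 m.
Total stopping distance = 20.743 + 25.236 = 45.979 m, vs 36 m available — it cannot stop in time and overshoots by 45.979 − 36 = 9.979 m.

No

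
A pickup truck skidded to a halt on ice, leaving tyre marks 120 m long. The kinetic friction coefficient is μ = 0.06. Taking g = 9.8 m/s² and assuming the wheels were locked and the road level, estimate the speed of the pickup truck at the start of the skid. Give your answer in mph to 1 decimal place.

Initial speed ≈ 26.6 mph

Deceleration a = μg = 0.06 × 9.8 = 0.588 m/s².
v = √(2a·d) = √(2 × 0.588 × 120) = √141.120 = 11.8794 m/s.
= 11.8794 ÷ 0.44704 = 26.573 mph.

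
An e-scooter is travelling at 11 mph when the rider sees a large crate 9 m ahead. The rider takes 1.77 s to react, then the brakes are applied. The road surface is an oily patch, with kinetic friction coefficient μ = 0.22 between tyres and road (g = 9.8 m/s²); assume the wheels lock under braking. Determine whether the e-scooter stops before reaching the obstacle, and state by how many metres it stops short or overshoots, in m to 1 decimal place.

11 mph × 0.44704 = 4.9174 m/s.
a = μg = 0.22 × 9.8 = 2.156 m/s².
Reaction distance = 4.9174 × 1.77 = 8.704 m.
Braking distance = v²/(2a) = 24.181 / 4.312 = 5.608 m.
Total stopping distance = 8.704 + 5.608 = 14.312 m, vs 9 m available — it cannot stop in time and overshoots by 14.312 − 9 = 5.312 m.

No — it overshoots by 5.3 m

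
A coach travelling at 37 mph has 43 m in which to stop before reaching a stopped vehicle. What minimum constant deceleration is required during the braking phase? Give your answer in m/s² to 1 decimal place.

Required deceleration ≈ 3.2 m/s²

37 mph × 0.44704 = 16.5405 m/s.
v² = 2a·d ⇒ a = v²/(2d) = 16.5405² / (2 × 43.000) = 273.588 / 86.000 = 3.1813 m/s².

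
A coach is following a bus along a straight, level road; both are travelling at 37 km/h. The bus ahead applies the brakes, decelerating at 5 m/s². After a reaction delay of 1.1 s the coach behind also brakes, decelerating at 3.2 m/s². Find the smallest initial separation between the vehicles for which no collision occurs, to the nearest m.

37 km/h ÷ 3.6 = 10.2778 m/s.
Leader travels v²/(2a_L) = 105.633 / 10.000 = 10.563 m before stopping.
Follower covers v·t_r = 10.2778 × 1.1 = 11.306 m while reacting, then v²/(2a_F) = 105.633 / 6.400 = 16.505 m while braking, for a total of 11.306 + 16.505 = 27.811 m.
Since a_F ≤ a_L and the follower starts braking later, the follower is never slower than the leader, so the closest approach is when both have stopped.
Minimum gap = 27.811 − 10.563 = 17.248 m.

Minimum gap ≈ 17 m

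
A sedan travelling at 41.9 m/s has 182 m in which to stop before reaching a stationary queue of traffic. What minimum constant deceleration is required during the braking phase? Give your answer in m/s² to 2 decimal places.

v² = 2a·d ⇒ a = v²/(2d) = 41.9000² / (2 × 182.000) = 1755.610 / 364.000 = 4.8231 m/s².

Required deceleration ≈ 4.82 m/s²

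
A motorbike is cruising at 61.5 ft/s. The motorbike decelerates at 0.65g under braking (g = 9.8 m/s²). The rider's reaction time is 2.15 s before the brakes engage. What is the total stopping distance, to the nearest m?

Total stopping distance ≈ 68 m

61.5 ft/s × 0.3048 = 18.7452 m/s.
a = 0.65 × 9.8 = 6.370 m/s².
Reaction distance = v·t_r = 18.7452 × 2.15 = 40.302 m.
Braking distance = v²/(2a) = 18.7452² / (2 × 6.370) = 351.383 / 12.740 = 27.581 m.
Total = 40.302 + 27.581 = 67.883 m.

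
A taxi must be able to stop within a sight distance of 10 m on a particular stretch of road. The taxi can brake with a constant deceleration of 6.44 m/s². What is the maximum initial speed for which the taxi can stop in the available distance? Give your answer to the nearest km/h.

v²/(2a) = d ⇒ v = √(2 × 6.440 × 10) = √128.80 = 11.3490 m/s.
11.3490 m/s × 3.6 = 40.856 km/h.

Maximum speed ≈ 41 km/h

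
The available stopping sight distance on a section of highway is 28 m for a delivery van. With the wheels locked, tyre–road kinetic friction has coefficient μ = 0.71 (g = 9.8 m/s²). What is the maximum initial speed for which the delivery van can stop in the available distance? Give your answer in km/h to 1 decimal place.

Maximum speed ≈ 71.1 km/h

a = μg = 0.71 × 9.8 = 6.958 m/s².
v²/(2a) = d ⇒ v = √(2 × 6.958 × 28) = √389.65 = 19.7396 m/s.
19.7396 m/s × 3.6 = 71.063 km/h.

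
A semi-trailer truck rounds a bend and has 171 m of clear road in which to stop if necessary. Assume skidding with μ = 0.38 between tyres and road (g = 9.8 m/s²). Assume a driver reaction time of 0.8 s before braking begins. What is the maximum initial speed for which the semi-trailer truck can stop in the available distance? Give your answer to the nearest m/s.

a = μg = 0.38 × 9.8 = 3.724 m/s².
Stopping distance: v·t_r + v²/(2a) = 171 with t_r = 0.8 s and a = 3.724 m/s².
So v² + 5.958 v − 1273.61 = 0.
Positive root: v = −a·t_r + √((a·t_r)² + 2a·d) = −2.979 + √(8.874 + 1273.61) = 32.8328 m/s.

Maximum speed ≈ 33 m/s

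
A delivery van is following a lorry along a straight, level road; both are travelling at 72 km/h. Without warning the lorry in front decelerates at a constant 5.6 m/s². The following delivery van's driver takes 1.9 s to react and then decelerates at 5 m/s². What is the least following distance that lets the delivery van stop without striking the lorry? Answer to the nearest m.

72 km/h ÷ 3.6 = 20.0000 m/s.
Leader travels v²/(2a_L) = 400.000 / 11.200 = 35.714 m before stopping.
Follower covers v·t_r = 20.0000 × 1.9 = 38.000 m while reacting, then v²/(2a_F) = 400.000 / 10.000 = 40.000 m while braking, for a total of 38.000 + 40.000 = 78.000 m.
Since a_F ≤ a_L and the follower starts braking later, the follower is never slower than the leader, so the closest approach is when both have stopped.
Minimum gap = 78.000 − 35.714 = 42.286 m.

Minimum gap ≈ 42 m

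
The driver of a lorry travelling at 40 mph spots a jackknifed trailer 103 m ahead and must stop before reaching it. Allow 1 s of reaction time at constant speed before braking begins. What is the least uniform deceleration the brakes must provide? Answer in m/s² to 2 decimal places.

40 mph × 0.44704 = 17.8816 m/s.
Distance covered during reaction = 17.8816 × 1 = 17.882 m.
Distance available for braking: 103 − 17.882 = 85.118 m.
v² = 2a·d ⇒ a = v²/(2d) = 17.8816² / (2 × 85.118) = 319.752 / 170.236 = 1.8783 m/s².

Required deceleration ≈ 1.88 m/s²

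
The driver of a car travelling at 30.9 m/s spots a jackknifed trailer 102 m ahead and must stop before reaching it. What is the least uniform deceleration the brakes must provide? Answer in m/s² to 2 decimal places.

v² = 2a·d ⇒ a = v²/(2d) = 30.9000² / (2 × 102.000) = 954.810 / 204.000 = 4.6804 m/s².

Required deceleration ≈ 4.68 m/s²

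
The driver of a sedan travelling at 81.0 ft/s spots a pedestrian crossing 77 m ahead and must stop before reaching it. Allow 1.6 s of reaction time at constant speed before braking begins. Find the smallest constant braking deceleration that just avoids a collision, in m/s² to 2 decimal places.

81 ft/s × 0.3048 = 24.6888 m/s.
Distance covered during reaction = 24.6888 × 1.6 = 39.502 m.
Distance available for braking: 77 − 39.502 = 37.498 m.
v² = 2a·d ⇒ a = v²/(2d) = 24.6888² / (2 × 37.498) = 609.537 / 74.996 = 8.1276 m/s².

Required deceleration ≈ 8.13 m/s²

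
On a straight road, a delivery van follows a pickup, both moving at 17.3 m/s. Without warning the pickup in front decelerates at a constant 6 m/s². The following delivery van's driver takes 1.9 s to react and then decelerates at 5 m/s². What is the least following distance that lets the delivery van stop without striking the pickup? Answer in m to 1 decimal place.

Leader travels v²/(2a_L) = 299.290 / 12.000 = 24.941 m before stopping.
Follower covers v·t_r = 17.3000 × 1.9 = 32.870 m while reacting, then v²/(2a_F) = 299.290 / 10.000 = 29.929 m while braking, for a total of 32.870 + 29.929 = 62.799 m.
Since a_F ≤ a_L and the follower starts braking later, the follower is never slower than the leader, so the closest approach is when both have stopped.
Minimum gap = 62.799 − 24.941 = 37.858 m.

Minimum gap ≈ 37.9 m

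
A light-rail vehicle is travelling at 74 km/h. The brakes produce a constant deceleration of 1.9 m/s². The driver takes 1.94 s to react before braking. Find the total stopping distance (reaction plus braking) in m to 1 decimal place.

74 km/h ÷ 3.6 = 20.5556 m/s.
Reaction distance = v·t_r = 20.5556 × 1.94 = 39.878 m.
Braking distance = v²/(2a) = 20.5556² / (2 × 1.900) = 422.533 / 3.800 = 111.193 m.
Total = 39.878 + 111.193 = 151.071 m.

Total stopping distance ≈ 151.1 m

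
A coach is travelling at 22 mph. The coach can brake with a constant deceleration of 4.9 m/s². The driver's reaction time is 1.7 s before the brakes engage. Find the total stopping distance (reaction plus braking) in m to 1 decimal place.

Total stopping distance ≈ 26.6 m

22 mph × 0.44704 = 9.8349 m/s.
Reaction distance = v·t_r = 9.8349 × 1.7 = 16.719 m.
Braking distance = v²/(2a) = 9.8349² / (2 × 4.900) = 96.725 / 9.800 = 9.870 m.
Total = 16.719 + 9.870 = 26.589 m.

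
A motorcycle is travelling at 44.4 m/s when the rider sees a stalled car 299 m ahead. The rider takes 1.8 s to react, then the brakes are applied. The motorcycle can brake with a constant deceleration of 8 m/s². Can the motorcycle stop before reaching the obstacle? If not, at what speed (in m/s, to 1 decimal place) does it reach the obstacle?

Reaction distance = 44.4000 × 1.8 = 79.920 m.
Braking distance = v²/(2a) = 1971.360 / 16.000 = 123.210 m.
Total stopping distance = 79.920 + 123.210 = 203.130 m, vs 299 m available — it stops with 299 − 203.130 = 95.870 m to spare.

Yes — it stops about 95.9 m short of the obstacle, so it never reaches it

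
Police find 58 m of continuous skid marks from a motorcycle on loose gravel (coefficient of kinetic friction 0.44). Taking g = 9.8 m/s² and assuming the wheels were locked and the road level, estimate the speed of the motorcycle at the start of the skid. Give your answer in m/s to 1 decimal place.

Deceleration a = μg = 0.44 × 9.8 = 4.312 m/s².
v = √(2a·d) = √(2 × 4.312 × 58) = √500.192 = 22.3650 m/s.

Initial speed ≈ 22.4 m/s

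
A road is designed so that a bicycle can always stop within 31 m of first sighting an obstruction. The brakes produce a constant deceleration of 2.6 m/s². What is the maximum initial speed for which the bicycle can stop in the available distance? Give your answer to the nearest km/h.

v²/(2a) = d ⇒ v = √(2 × 2.600 × 31) = √161.20 = 12.6965 m/s.
12.6965 m/s × 3.6 = 45.707 km/h.

Maximum speed ≈ 46 km/h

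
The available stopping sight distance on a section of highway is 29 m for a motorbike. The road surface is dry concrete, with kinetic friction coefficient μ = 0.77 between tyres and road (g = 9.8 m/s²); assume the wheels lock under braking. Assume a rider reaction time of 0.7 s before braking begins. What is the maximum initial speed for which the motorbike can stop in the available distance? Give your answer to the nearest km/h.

a = μg = 0.77 × 9.8 = 7.546 m/s².
Stopping distance: v·t_r + v²/(2a) = 29 with t_r = 0.7 s and a = 7.546 m/s².
So v² + 10.564 v − 437.67 = 0.
Positive root: v = −a·t_r + √((a·t_r)² + 2a·d) = −5.282 + √(27.900 + 437.67) = 16.2951 m/s.
16.2951 m/s × 3.6 = 58.662 km/h.

Maximum speed ≈ 59 km/h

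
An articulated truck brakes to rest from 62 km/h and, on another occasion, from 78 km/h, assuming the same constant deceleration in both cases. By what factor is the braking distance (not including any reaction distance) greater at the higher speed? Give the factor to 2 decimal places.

Factor ≈ 1.58

Braking distance d = v²/(2a), so with a fixed, d ∝ v².
Factor = (78/62)² = 1.2581² = 1.5828.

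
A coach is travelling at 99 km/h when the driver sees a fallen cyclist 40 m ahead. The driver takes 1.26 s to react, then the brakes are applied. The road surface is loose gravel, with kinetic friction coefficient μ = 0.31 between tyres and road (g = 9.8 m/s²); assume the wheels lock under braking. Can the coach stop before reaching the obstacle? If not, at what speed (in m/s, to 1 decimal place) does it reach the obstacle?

No — it strikes the obstacle at 26.9 m/s

99 km/h ÷ 3.6 = 27.5000 m/s.
a = μg = 0.31 × 9.8 = 3.038 m/s².
Reaction distance = 27.5000 × 1.26 = 34.650 m.
Braking distance needed to stop: v²/(2a) = 756.250 / 6.076 = 124.465 m, so total needed = 34.650 + 124.465 = 159.115 m > 40 m — it cannot stop.
Distance remaining when braking begins: 40 − 34.650 = 5.350 m.
v² = v₀² − 2a·d = 756.250 − 2 × 3.038 × 5.350 = 723.743 m²/s².
v = √723.743 = 26.902 m/s.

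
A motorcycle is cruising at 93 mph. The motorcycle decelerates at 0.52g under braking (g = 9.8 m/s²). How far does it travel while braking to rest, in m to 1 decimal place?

Braking distance ≈ 169.6 m

93 mph × 0.44704 = 41.5747 m/s.
a = 0.52 × 9.8 = 5.096 m/s².
Braking distance = v²/(2a) = 41.5747² / (2 × 5.096) = 1728.456 / 10.192 = 169.589 m.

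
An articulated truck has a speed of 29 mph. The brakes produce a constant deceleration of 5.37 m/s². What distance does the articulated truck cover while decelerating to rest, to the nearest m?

29 mph × 0.44704 = 12.9642 m/s.
Braking distance = v²/(2a) = 12.9642² / (2 × 5.370) = 168.070 / 10.740 = 15.649 m.

Braking distance ≈ 16 m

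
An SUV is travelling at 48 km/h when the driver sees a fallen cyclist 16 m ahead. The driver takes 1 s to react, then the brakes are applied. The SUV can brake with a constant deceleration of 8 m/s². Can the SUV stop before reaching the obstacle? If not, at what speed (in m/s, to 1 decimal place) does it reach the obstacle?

No — it strikes the obstacle at 11.6 m/s

48 km/h ÷ 3.6 = 13.3333 m/s.
Reaction distance = 13.3333 × 1 = 13.333 m.
Braking distance needed to stop: v²/(2a) = 177.777 / 16.000 = 11.111 m, so total needed = 13.333 + 11.111 = 24.444 m > 16 m — it cannot stop.
Distance remaining when braking begins: 16 − 13.333 = 2.667 m.
v² = v₀² − 2a·d = 177.777 − 2 × 8.000 × 2.667 = 135.105 m²/s².
v = √135.105 = 11.623 m/s.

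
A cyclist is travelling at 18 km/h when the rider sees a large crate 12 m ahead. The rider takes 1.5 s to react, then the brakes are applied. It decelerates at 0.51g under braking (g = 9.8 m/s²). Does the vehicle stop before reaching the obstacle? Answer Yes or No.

Yes

18 km/h ÷ 3.6 = 5.0000 m/s.
a = 0.51 × 9.8 = 4.998 m/s².
Reaction distance = 5.0000 × 1.5 = 7.500 m.
Braking distance = v²/(2a) = 25.000 / 9.996 = 2.501 m.
Total stopping distance = 7.500 + 2.501 = 10.001 m, vs 12 m available — it stops with 12 − 10.001 = 1.999 m to spare.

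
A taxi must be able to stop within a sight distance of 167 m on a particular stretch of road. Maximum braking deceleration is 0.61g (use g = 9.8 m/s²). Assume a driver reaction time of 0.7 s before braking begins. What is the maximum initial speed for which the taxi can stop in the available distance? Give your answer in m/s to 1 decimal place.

a = 0.61 × 9.8 = 5.978 m/s².
Stopping distance: v·t_r + v²/(2a) = 167 with t_r = 0.7 s and a = 5.978 m/s².
So v² + 8.369 v − 1996.65 = 0.
Positive root: v = −a·t_r + √((a·t_r)² + 2a·d) = −4.185 + √(17.514 + 1996.65) = 40.6944 m/s.

Maximum speed ≈ 40.7 m/s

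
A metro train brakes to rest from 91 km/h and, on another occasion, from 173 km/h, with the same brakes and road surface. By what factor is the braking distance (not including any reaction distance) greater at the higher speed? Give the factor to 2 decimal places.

Braking distance d = v²/(2a), so with a fixed, d ∝ v².
Factor = (173/91)² = 1.9011² = 3.6142.

Factor ≈ 3.61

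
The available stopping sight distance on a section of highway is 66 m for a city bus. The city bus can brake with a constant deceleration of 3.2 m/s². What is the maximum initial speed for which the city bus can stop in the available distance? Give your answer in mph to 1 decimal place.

v²/(2a) = d ⇒ v = √(2 × 3.200 × 66) = √422.40 = 20.5524 m/s.
20.5524 m/s ÷ 0.44704 = 45.974 mph.

Maximum speed ≈ 46.0 mph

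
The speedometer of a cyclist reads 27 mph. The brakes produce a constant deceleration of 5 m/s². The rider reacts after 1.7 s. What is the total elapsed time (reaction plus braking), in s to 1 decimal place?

Total time ≈ 4.1 s

27 mph × 0.44704 = 12.0701 m/s.
Braking time = v/a = 12.0701 / 5.000 = 2.414 s.
Total = 1.7 + 2.414 = 4.114 s.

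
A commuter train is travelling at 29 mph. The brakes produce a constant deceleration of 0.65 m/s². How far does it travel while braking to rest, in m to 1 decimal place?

Braking distance ≈ 129.3 m

29 mph × 0.44704 = 12.9642 m/s.
Braking distance = v²/(2a) = 12.9642² / (2 × 0.650) = 168.070 / 1.300 = 129.285 m.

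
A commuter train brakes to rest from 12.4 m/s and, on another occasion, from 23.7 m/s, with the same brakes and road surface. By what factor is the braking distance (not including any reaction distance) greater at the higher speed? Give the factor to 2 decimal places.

Braking distance d = v²/(2a), so with a fixed, d ∝ v².
Factor = (23.7/12.4)² = 1.9113² = 3.6531.

Factor ≈ 3.65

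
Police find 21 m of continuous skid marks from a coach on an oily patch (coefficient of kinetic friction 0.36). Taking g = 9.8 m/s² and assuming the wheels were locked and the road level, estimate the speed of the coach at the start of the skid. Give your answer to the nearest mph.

Initial speed ≈ 27 mph

Deceleration a = μg = 0.36 × 9.8 = 3.528 m/s².
v = √(2a·d) = √(2 × 3.528 × 21) = √148.176 = 12.1728 m/s.
= 12.1728 ÷ 0.44704 = 27.230 mph.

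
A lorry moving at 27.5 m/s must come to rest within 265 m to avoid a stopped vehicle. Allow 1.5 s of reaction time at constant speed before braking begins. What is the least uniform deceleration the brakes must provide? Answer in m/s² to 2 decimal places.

Required deceleration ≈ 1.69 m/s²

Distance covered during reaction = 27.5000 × 1.5 = 41.250 m.
Distance available for braking: 265 − 41.250 = 223.750 m.
v² = 2a·d ⇒ a = v²/(2d) = 27.5000² / (2 × 223.750) = 756.250 / 447.500 = 1.6899 m/s².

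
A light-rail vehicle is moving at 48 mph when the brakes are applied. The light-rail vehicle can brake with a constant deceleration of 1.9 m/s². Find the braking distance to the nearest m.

48 mph × 0.44704 = 21.4579 m/s.
Braking distance = v²/(2a) = 21.4579² / (2 × 1.900) = 460.441 / 3.800 = 121.169 m.

Braking distance ≈ 121 m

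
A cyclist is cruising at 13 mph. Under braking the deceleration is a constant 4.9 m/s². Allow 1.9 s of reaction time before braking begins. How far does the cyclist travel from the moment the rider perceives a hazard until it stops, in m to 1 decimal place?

13 mph × 0.44704 = 5.8115 m/s.
Reaction distance = v·t_r = 5.8115 × 1.9 = 11.042 m.
Braking distance = v²/(2a) = 5.8115² / (2 × 4.900) = 33.774 / 9.800 = 3.446 m.
Total = 11.042 + 3.446 = 14.488 m.

Total stopping distance ≈ 14.5 m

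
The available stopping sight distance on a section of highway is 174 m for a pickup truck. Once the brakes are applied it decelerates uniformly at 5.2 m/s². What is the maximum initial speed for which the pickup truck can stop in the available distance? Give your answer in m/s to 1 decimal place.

Maximum speed ≈ 42.5 m/s

v²/(2a) = d ⇒ v = √(2 × 5.200 × 174) = √1809.60 = 42.5394 m/s.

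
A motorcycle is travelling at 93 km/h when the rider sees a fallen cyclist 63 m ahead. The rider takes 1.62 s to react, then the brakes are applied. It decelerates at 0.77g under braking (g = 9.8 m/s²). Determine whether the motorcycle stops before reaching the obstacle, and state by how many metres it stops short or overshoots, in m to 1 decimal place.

No — it overshoots by 23.1 m

93 km/h ÷ 3.6 = 25.8333 m/s.
a = 0.77 × 9.8 = 7.546 m/s².
Reaction distance = 25.8333 × 1.62 = 41.850 m.
Braking distance = v²/(2a) = 667.359 / 15.092 = 44.219 m.
Total stopping distance = 41.850 + 44.219 = 86.069 m, vs 63 m available — it cannot stop in time and overshoots by 86.069 − 63 = 23.069 m.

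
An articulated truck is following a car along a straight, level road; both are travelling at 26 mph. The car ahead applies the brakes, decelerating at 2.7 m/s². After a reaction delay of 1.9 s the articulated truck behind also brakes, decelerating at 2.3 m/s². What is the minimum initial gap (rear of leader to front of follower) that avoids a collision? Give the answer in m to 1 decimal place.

26 mph × 0.44704 = 11.6230 m/s.
Leader travels v²/(2a_L) = 135.094 / 5.400 = 25.017 m before stopping.
Follower covers v·t_r = 11.6230 × 1.9 = 22.084 m while reacting, then v²/(2a_F) = 135.094 / 4.600 = 29.368 m while braking, for a total of 22.084 + 29.368 = 51.452 m.
Since a_F ≤ a_L and the follower starts braking later, the follower is never slower than the leader, so the closest approach is when both have stopped.
Minimum gap = 51.452 − 25.017 = 26.435 m.

Minimum gap ≈ 26.4 m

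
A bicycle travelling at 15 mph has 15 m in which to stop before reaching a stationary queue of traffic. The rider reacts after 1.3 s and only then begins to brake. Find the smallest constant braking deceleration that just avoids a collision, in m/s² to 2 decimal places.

Required deceleration ≈ 3.58 m/s²

15 mph × 0.44704 = 6.7056 m/s.
Distance covered during reaction = 6.7056 × 1.3 = 8.717 m.
Distance available for braking: 15 − 8.717 = 6.283 m.
v² = 2a·d ⇒ a = v²/(2d) = 6.7056² / (2 × 6.283) = 44.965 / 12.566 = 3.5783 m/s².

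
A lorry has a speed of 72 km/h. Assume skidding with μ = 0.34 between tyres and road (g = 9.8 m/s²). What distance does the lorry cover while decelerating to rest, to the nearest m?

72 km/h ÷ 3.6 = 20.0000 m/s.
a = μg = 0.34 × 9.8 = 3.332 m/s².
Braking distance = v²/(2a) = 20.0000² / (2 × 3.332) = 400.000 / 6.664 = 60.024 m.

Braking distance ≈ 60 m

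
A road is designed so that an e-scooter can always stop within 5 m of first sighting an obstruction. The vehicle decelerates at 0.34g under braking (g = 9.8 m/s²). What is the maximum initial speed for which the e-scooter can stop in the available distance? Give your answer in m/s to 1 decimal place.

a = 0.34 × 9.8 = 3.332 m/s².
v²/(2a) = d ⇒ v = √(2 × 3.332 × 5) = √33.32 = 5.7723 m/s.

Maximum speed ≈ 5.8 m/s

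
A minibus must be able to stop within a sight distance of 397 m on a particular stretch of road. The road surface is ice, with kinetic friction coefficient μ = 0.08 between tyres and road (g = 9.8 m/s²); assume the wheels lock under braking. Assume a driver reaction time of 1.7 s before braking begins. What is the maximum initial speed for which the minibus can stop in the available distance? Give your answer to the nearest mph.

Maximum speed ≈ 53 mph

a = μg = 0.08 × 9.8 = 0.784 m/s².
Stopping distance: v·t_r + v²/(2a) = 397 with t_r = 1.7 s and a = 0.784 m/s².
So v² + 2.666 v − 622.50 = 0.
Positive root: v = −a·t_r + √((a·t_r)² + 2a·d) = −1.333 + √(1.777 + 622.50) = 23.6525 m/s.
23.6525 m/s ÷ 0.44704 = 52.909 mph.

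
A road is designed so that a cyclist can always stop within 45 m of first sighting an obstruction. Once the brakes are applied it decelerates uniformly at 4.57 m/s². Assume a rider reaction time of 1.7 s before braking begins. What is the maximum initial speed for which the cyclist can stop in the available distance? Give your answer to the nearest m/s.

Stopping distance: v·t_r + v²/(2a) = 45 with t_r = 1.7 s and a = 4.570 m/s².
So v² + 15.538 v − 411.30 = 0.
Positive root: v = −a·t_r + √((a·t_r)² + 2a·d) = −7.769 + √(60.357 + 411.30) = 13.9487 m/s.

Maximum speed ≈ 14 m/s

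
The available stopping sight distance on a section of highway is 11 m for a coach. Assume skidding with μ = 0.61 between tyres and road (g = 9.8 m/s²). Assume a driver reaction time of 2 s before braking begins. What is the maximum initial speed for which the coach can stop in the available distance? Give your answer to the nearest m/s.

Maximum speed ≈ 5 m/s

a = μg = 0.61 × 9.8 = 5.978 m/s².
Stopping distance: v·t_r + v²/(2a) = 11 with t_r = 2 s and a = 5.978 m/s².
So v² + 23.912 v − 131.52 = 0.
Positive root: v = −a·t_r + √((a·t_r)² + 2a·d) = −11.956 + √(142.946 + 131.52) = 4.6110 m/s.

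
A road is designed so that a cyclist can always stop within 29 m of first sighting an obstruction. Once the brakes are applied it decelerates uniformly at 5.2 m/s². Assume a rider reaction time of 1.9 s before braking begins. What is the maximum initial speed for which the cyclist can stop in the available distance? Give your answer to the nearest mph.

Stopping distance: v·t_r + v²/(2a) = 29 with t_r = 1.9 s and a = 5.200 m/s².
So v² + 19.760 v − 301.60 = 0.
Positive root: v = −a·t_r + √((a·t_r)² + 2a·d) = −9.880 + √(97.614 + 301.60) = 10.1003 m/s.
10.1003 m/s ÷ 0.44704 = 22.594 mph.

Maximum speed ≈ 23 mph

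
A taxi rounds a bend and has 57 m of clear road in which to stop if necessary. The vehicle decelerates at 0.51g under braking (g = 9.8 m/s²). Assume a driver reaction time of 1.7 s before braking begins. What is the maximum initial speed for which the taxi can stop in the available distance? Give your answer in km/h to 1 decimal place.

a = 0.51 × 9.8 = 4.998 m/s².
Stopping distance: v·t_r + v²/(2a) = 57 with t_r = 1.7 s and a = 4.998 m/s².
So v² + 16.993 v − 569.77 = 0.
Positive root: v = −a·t_r + √((a·t_r)² + 2a·d) = −8.497 + √(72.199 + 569.77) = 16.8401 m/s.
16.8401 m/s × 3.6 = 60.624 km/h.

Maximum speed ≈ 60.6 km/h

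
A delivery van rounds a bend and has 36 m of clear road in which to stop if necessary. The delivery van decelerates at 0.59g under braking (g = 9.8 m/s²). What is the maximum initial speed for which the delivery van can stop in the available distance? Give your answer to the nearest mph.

a = 0.59 × 9.8 = 5.782 m/s².
v²/(2a) = d ⇒ v = √(2 × 5.782 × 36) = √416.30 = 20.4034 m/s.
20.4034 m/s ÷ 0.44704 = 45.641 mph.

Maximum speed ≈ 46 mph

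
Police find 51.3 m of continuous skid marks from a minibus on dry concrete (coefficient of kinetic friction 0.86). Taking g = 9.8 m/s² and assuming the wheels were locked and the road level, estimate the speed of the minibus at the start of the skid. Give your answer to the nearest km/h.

Deceleration a = μg = 0.86 × 9.8 = 8.428 m/s².
v = √(2a·d) = √(2 × 8.428 × 51.3) = √864.713 = 29.4060 m/s.
= 29.4060 × 3.6 = 105.862 km/h.

Initial speed ≈ 106 km/h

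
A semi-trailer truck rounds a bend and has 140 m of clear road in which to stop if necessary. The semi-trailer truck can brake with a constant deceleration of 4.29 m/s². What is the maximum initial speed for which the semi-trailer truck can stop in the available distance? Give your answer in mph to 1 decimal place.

Maximum speed ≈ 77.5 mph

v²/(2a) = d ⇒ v = √(2 × 4.290 × 140) = √1201.20 = 34.6583 m/s.
34.6583 m/s ÷ 0.44704 = 77.528 mph.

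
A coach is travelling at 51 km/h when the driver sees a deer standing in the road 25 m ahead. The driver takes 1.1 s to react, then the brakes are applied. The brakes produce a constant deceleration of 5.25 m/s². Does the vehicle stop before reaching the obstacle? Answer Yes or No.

51 km/h ÷ 3.6 = 14.1667 m/s.
Reaction distance = 14.1667 × 1.1 = 15.583 m.
Braking distance = v²/(2a) = 200.695 / 10.500 = 19.114 m.
Total stopping distance = 15.583 + 19.114 = 34.697 m, vs 25 m available — it cannot stop in time and overshoots by 34.697 − 25 = 9.697 m.

No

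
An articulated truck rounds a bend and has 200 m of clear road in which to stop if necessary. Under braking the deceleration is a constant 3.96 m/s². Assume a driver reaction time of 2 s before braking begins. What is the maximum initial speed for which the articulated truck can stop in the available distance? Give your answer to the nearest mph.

Stopping distance: v·t_r + v²/(2a) = 200 with t_r = 2 s and a = 3.960 m/s².
So v² + 15.840 v − 1584.00 = 0.
Positive root: v = −a·t_r + √((a·t_r)² + 2a·d) = −7.920 + √(62.726 + 1584.00) = 32.6599 m/s.
32.6599 m/s ÷ 0.44704 = 73.058 mph.

Maximum speed ≈ 73 mph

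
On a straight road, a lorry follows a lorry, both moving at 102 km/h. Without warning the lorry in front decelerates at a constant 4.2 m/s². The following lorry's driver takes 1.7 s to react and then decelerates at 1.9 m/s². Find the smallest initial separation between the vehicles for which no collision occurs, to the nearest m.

102 km/h ÷ 3.6 = 28.3333 m/s.
Leader travels v²/(2a_L) = 802.776 / 8.400 = 95.569 m before stopping.
Follower covers v·t_r = 28.3333 × 1.7 = 48.167 m while reacting, then v²/(2a_F) = 802.776 / 3.800 = 211.257 m while braking, for a total of 48.167 + 211.257 = 259.424 m.
Since a_F ≤ a_L and the follower starts braking later, the follower is never slower than the leader, so the closest approach is when both have stopped.
Minimum gap = 259.424 − 95.569 = 163.855 m.

Minimum gap ≈ 164 m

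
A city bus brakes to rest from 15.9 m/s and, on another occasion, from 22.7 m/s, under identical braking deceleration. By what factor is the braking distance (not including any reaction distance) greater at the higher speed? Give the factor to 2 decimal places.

Factor ≈ 2.04

Braking distance d = v²/(2a), so with a fixed, d ∝ v².
Factor = (22.7/15.9)² = 1.4277² = 2.0383.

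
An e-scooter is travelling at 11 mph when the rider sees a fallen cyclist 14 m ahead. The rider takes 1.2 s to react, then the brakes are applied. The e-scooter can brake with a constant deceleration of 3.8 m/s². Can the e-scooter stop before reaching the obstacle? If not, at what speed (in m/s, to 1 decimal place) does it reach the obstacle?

11 mph × 0.44704 = 4.9174 m/s.
Reaction distance = 4.9174 × 1.2 = 5.901 m.
Braking distance = v²/(2a) = 24.181 / 7.600 = 3.182 m.
Total stopping distance = 5.901 + 3.182 = 9.083 m, vs 14 m available — it stops with 14 − 9.083 = 4.917 m to spare.

Yes — it stops about 4.9 m short of the obstacle, so it never reaches it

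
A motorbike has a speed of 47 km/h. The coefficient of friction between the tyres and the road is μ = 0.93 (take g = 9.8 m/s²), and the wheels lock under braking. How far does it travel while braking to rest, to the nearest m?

Braking distance ≈ 9 m

47 km/h ÷ 3.6 = 13.0556 m/s.
a = μg = 0.93 × 9.8 = 9.114 m/s².
Braking distance = v²/(2a) = 13.0556² / (2 × 9.114) = 170.449 / 18.228 = 9.351 m.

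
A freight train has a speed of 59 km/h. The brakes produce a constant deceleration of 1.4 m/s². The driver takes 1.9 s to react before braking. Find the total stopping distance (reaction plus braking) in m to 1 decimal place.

Total stopping distance ≈ 127.1 m

59 km/h ÷ 3.6 = 16.3889 m/s.
Reaction distance = v·t_r = 16.3889 × 1.9 = 31.139 m.
Braking distance = v²/(2a) = 16.3889² / (2 × 1.400) = 268.596 / 2.800 = 95.927 m.
Total = 31.139 + 95.927 = 127.066 m.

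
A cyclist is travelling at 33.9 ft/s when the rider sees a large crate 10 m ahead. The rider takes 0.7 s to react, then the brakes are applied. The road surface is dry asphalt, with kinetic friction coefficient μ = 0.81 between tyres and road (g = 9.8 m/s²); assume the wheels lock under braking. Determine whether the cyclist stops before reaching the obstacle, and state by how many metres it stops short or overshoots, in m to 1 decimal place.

33.9 ft/s × 0.3048 = 10.3327 m/s.
a = μg = 0.81 × 9.8 = 7.938 m/s².
Reaction distance = 10.3327 × 0.7 = 7.233 m.
Braking distance = v²/(2a) = 106.765 / 15.876 = 6.725 m.
Total stopping distance = 7.233 + 6.725 = 13.958 m, vs 10 m available — it cannot stop in time and overshoots by 13.958 − 10 = 3.958 m.

No — it overshoots by 4.0 m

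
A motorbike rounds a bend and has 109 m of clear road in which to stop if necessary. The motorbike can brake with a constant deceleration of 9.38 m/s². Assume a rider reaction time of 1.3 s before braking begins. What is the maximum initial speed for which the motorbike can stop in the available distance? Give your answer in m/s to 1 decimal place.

Stopping distance: v·t_r + v²/(2a) = 109 with t_r = 1.3 s and a = 9.380 m/s².
So v² + 24.388 v − 2044.84 = 0.
Positive root: v = −a·t_r + √((a·t_r)² + 2a·d) = −12.194 + √(148.694 + 2044.84) = 34.6412 m/s.

Maximum speed ≈ 34.6 m/s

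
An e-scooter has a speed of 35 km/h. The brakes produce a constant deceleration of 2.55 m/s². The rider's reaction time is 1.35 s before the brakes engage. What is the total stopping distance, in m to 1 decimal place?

Total stopping distance ≈ 31.7 m

35 km/h ÷ 3.6 = 9.7222 m/s.
Reaction distance = v·t_r = 9.7222 × 1.35 = 13.125 m.
Braking distance = v²/(2a) = 9.7222² / (2 × 2.550) = 94.521 / 5.100 = 18.534 m.
Total = 13.125 + 18.534 = 31.659 m.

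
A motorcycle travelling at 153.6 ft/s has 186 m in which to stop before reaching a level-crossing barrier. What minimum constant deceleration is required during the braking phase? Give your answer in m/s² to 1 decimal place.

153.6 ft/s × 0.3048 = 46.8173 m/s.
v² = 2a·d ⇒ a = v²/(2d) = 46.8173² / (2 × 186.000) = 2191.860 / 372.000 = 5.8921 m/s².

Required deceleration ≈ 5.9 m/s²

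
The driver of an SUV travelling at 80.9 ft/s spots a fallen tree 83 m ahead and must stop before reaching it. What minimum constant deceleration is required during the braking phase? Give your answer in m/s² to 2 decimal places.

80.9 ft/s × 0.3048 = 24.6583 m/s.
v² = 2a·d ⇒ a = v²/(2d) = 24.6583² / (2 × 83.000) = 608.032 / 166.000 = 3.6628 m/s².

Required deceleration ≈ 3.66 m/s²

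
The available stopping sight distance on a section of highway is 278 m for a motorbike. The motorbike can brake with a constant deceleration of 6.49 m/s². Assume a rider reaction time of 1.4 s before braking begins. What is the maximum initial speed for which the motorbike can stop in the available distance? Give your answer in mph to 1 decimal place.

Stopping distance: v·t_r + v²/(2a) = 278 with t_r = 1.4 s and a = 6.490 m/s².
So v² + 18.172 v − 3608.44 = 0.
Positive root: v = −a·t_r + √((a·t_r)² + 2a·d) = −9.086 + √(82.555 + 3608.44) = 51.6676 m/s.
51.6676 m/s ÷ 0.44704 = 115.577 mph.

Maximum speed ≈ 115.6 mph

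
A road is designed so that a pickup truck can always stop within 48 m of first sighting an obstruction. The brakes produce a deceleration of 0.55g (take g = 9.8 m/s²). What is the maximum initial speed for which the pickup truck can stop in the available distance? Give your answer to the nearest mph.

Maximum speed ≈ 51 mph

a = 0.55 × 9.8 = 5.390 m/s².
v²/(2a) = d ⇒ v = √(2 × 5.390 × 48) = √517.44 = 22.7473 m/s.
22.7473 m/s ÷ 0.44704 = 50.884 mph.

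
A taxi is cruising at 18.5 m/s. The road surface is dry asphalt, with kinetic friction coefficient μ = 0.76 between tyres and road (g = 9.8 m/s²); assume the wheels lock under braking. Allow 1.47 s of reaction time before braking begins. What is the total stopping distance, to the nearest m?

a = μg = 0.76 × 9.8 = 7.448 m/s².
Reaction distance = v·t_r = 18.5000 × 1.47 = 27.195 m.
Braking distance = v²/(2a) = 18.5000² / (2 × 7.448) = 342.250 / 14.896 = 22.976 m.
Total = 27.195 + 22.976 = 50.171 m.

Total stopping distance ≈ 50 m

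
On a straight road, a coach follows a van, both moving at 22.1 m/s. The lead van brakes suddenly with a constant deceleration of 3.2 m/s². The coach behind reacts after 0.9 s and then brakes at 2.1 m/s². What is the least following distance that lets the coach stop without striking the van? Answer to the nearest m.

Leader travels v²/(2a_L) = 488.410 / 6.400 = 76.314 m before stopping.
Follower covers v·t_r = 22.1000 × 0.9 = 19.890 m while reacting, then v²/(2a_F) = 488.410 / 4.200 = 116.288 m while braking, for a total of 19.890 + 116.288 = 136.178 m.
Since a_F ≤ a_L and the follower starts braking later, the follower is never slower than the leader, so the closest approach is when both have stopped.
Minimum gap = 136.178 − 76.314 = 59.864 m.

Minimum gap ≈ 60 m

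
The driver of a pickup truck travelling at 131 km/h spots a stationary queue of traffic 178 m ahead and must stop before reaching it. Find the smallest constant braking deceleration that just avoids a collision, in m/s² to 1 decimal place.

Required deceleration ≈ 3.7 m/s²

131 km/h ÷ 3.6 = 36.3889 m/s.
v² = 2a·d ⇒ a = v²/(2d) = 36.3889² / (2 × 178.000) = 1324.152 / 356.000 = 3.7195 m/s².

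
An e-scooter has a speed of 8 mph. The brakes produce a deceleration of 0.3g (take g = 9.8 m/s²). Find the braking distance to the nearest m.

8 mph × 0.44704 = 3.5763 m/s.
a = 0.3 × 9.8 = 2.940 m/s².
Braking distance = v²/(2a) = 3.5763² / (2 × 2.940) = 12.790 / 5.880 = 2.175 m.

Braking distance ≈ 2 m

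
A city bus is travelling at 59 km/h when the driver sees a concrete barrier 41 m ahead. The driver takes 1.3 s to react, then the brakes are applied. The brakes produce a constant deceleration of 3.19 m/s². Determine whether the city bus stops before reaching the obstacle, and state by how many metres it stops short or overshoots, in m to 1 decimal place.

59 km/h ÷ 3.6 = 16.3889 m/s.
Reaction distance = 16.3889 × 1.3 = 21.306 m.
Braking distance = v²/(2a) = 268.596 / 6.380 = 42.100 m.
Total stopping distance = 21.306 + 42.100 = 63.406 m, vs 41 m available — it cannot stop in time and overshoots by 63.406 − 41 = 22.406 m.

No — it overshoots by 22.4 m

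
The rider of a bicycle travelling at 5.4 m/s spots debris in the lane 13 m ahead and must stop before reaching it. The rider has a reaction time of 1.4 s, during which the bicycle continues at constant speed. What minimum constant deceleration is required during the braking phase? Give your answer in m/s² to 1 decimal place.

Distance covered during reaction = 5.4000 × 1.4 = 7.560 m.
Distance available for braking: 13 − 7.560 = 5.440 m.
v² = 2a·d ⇒ a = v²/(2d) = 5.4000² / (2 × 5.440) = 29.160 / 10.880 = 2.6801 m/s².

Required deceleration ≈ 2.7 m/s²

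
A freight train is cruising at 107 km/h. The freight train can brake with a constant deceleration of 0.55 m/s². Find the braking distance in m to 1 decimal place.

Braking distance ≈ 803.1 m

107 km/h ÷ 3.6 = 29.7222 m/s.
Braking distance = v²/(2a) = 29.7222² / (2 × 0.550) = 883.409 / 1.100 = 803.099 m.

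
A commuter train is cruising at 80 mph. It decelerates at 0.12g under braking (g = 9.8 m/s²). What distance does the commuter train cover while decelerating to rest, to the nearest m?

Braking distance ≈ 544 m

80 mph × 0.44704 = 35.7632 m/s.
a = 0.12 × 9.8 = 1.176 m/s².
Braking distance = v²/(2a) = 35.7632² / (2 × 1.176) = 1279.006 / 2.352 = 543.795 m.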